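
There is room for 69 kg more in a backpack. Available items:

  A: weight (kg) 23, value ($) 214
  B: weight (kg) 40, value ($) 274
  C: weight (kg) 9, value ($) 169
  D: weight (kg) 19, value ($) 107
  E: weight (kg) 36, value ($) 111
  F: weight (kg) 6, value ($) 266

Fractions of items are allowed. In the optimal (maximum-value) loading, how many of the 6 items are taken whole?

Order: F (266/6=44.33) > C (169/9=18.78) > A (214/23=9.30) > B (274/40=6.85) > D (107/19=5.63) > E (111/36=3.08)
Fill: take F (6 @ 266) → take C (9 @ 169) → take A (23 @ 214) → take 31/40 of B → 212.35; 69/69 used.
3 item(s) taken whole; one partial (take 31/40 of B).

3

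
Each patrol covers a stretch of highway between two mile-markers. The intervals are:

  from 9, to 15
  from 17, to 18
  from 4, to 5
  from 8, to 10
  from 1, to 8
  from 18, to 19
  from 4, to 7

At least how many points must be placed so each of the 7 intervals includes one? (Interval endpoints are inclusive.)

3

Sort by right endpoint; whenever an interval is uncovered, place a point at its right end.
Sorted: [4,5] [4,7] [1,8] [8,10] [9,15] [17,18] [18,19]
{[4,5],[4,7],[1,8]} hit by 5; {[8,10],[9,15]} hit by 10; {[17,18],[18,19]} hit by 18.
Points: 5, 10, 18 (3 total).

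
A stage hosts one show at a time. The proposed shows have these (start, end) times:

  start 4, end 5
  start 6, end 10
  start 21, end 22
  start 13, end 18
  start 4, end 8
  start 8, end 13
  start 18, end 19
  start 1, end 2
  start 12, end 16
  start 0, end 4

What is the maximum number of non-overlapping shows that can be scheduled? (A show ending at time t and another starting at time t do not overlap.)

By end time: (1,2), (0,4), (4,5), (4,8), (6,10), (8,13), (12,16), (13,18), (18,19), (21,22).
Pick (1,2); next start ≥ 2 → (4,5); next start ≥ 5 → (6,10); next start ≥ 10 → (12,16); next start ≥ 16 → (18,19); next start ≥ 19 → (21,22).
Selected 6 shows.

6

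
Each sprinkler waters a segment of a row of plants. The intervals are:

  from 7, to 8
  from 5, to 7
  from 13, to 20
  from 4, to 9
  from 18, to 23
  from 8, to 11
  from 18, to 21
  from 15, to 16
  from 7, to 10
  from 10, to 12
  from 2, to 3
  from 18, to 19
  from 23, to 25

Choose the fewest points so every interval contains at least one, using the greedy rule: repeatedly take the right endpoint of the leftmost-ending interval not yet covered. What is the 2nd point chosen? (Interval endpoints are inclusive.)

7

Sort by right endpoint; whenever an interval is uncovered, place a point at its right end.
By right end: [2,3]  [5,7]  [7,8]  [4,9]  [7,10]  [8,11]  [10,12]  [15,16]  [18,19]  [13,20]  [18,21]  [18,23]  [23,25]
[2,3] uncovered → point at 3; [5,7] uncovered → point at 7; [8,11] uncovered → point at 11; [15,16] uncovered → point at 16; [18,19] uncovered → point at 19; [23,25] uncovered → point at 25.
Points: 3, 7, 11, 16, 19, 25 (6 total).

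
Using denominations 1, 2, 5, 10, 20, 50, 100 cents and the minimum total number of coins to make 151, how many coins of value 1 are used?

1

Use the largest denomination that fits, subtract, and repeat.
151 − 1×100→51 − 1×50→1 − 1×1→0
Count of 1: 1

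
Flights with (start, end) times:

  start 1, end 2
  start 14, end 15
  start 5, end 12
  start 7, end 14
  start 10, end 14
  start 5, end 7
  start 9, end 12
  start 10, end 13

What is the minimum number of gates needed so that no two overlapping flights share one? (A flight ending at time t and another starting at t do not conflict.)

The answer is the maximum number of intervals overlapping at any instant.
starts: [1, 5, 5, 7, 9, 10, 10, 14]
ends:   [2, 7, 12, 12, 13, 14, 14, 15]
s1→1 e2→0 s5→1 s5→2 e7→1 s7→2 s9→3 s10→4 s10→5  — peak 5.

5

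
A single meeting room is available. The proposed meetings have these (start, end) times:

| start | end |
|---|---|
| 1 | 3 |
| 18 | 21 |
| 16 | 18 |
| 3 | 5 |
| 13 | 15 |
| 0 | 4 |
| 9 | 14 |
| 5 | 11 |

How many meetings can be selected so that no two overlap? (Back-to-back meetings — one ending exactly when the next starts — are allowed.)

6

By end time: (1,3), (0,4), (3,5), (5,11), (9,14), (13,15), (16,18), (18,21).
Pick (1,3); next start ≥ 3 → (3,5); next start ≥ 5 → (5,11); next start ≥ 11 → (13,15); next start ≥ 15 → (16,18); next start ≥ 18 → (18,21).
Selected 6 meetings.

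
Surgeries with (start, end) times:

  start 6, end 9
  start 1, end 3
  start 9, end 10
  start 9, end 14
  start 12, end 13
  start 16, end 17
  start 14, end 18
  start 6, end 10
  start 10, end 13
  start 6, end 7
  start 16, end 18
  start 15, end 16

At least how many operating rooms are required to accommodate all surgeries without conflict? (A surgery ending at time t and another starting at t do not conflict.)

3

Count concurrent intervals with a sweep; the peak is the room count.
Events (time:±→running): 1:+→1 3:-→0 6:+→1 6:+→2 6:+→3 … peak 3.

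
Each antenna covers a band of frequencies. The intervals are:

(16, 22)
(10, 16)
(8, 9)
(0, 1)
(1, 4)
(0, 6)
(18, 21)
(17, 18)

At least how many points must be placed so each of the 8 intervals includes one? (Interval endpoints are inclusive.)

4

Sorted: [0,1] [1,4] [0,6] [8,9] [10,16] [17,18] [18,21] [16,22]
{[0,1],[1,4],[0,6]} hit by 1; {[8,9]} hit by 9; {[10,16]} hit by 16; {[17,18],[18,21],[16,22]} hit by 18.
Points: 1, 9, 16, 18 (4 total).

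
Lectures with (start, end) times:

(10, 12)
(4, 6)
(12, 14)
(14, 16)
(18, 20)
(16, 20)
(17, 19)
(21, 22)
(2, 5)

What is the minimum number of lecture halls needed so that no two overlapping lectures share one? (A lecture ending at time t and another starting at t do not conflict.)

Count concurrent intervals with a sweep; the peak is the room count.
starts: [2, 4, 10, 12, 14, 16, 17, 18, 21]
ends:   [5, 6, 12, 14, 16, 19, 20, 20, 22]
s2→1 s4→2 e5→1 e6→0 s10→1 e12→0 s12→1 e14→0 s14→1 e16→0 s16→1 s17→2 s18→3  — peak 3.

3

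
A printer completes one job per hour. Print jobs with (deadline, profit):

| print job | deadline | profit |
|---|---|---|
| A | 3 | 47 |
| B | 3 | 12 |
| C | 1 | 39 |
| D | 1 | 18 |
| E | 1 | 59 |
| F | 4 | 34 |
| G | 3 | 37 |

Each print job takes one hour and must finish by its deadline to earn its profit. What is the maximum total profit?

Take jobs in profit order; each goes to the latest open slot no later than its deadline.
Profit order: E=59 A=47 C=39 G=37 F=34 D=18 B=12
Assign: E→slot 1, A→slot 3, C skipped, G→slot 2, F→slot 4, D skipped, B skipped.
Slots: [1:E] [2:G] [3:A] [4:F]
Profit = 59 + 37 + 47 + 34 = 177

177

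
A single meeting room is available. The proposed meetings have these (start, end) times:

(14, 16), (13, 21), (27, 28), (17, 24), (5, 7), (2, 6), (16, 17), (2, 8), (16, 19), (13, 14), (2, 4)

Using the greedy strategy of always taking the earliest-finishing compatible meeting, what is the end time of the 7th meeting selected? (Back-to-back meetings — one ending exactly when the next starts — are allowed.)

Sort by end time and greedily take each interval whose start is ≥ the last chosen end.
Sorted by end: (2,4)  (2,6)  (5,7)  (2,8)  (13,14)  (14,16)  (16,17)  (16,19)  (13,21)  (17,24)  (27,28)
take (2,4); take (5,7); take (13,14); take (14,16); take (16,17); skip (16,19); take (17,24); take (27,28).
Selected: (2,4) (5,7) (13,14) (14,16) (16,17) (17,24) (27,28)

28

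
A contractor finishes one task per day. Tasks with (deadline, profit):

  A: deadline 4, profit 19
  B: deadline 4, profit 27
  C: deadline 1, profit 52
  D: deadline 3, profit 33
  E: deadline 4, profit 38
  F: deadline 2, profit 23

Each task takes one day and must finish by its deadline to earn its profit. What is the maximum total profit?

Sort by profit descending; place each in the latest free slot ≤ its deadline.
Profit order: C=52 E=38 D=33 B=27 F=23 A=19
Assign: C→slot 1, E→slot 4, D→slot 3, B→slot 2, F skipped, A skipped.
Slots: [1:C] [2:B] [3:D] [4:E]
Profit = 52 + 27 + 33 + 38 = 150

150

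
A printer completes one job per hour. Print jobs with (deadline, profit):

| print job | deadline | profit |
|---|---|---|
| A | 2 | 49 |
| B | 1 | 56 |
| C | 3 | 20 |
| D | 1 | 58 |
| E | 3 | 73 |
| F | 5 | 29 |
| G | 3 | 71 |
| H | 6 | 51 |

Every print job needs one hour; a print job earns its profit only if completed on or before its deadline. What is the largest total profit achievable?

282

Take jobs in profit order; each goes to the latest open slot no later than its deadline.
By profit: E(d3,73), G(d3,71), D(d1,58), B(d1,56), H(d6,51), A(d2,49), F(d5,29), C(d3,20)
E→slot 3; G→slot 2; D→slot 1; B skipped; H→slot 6; A skipped; F→slot 5; C skipped.
Profit = 58 + 71 + 73 + 29 + 51 = 282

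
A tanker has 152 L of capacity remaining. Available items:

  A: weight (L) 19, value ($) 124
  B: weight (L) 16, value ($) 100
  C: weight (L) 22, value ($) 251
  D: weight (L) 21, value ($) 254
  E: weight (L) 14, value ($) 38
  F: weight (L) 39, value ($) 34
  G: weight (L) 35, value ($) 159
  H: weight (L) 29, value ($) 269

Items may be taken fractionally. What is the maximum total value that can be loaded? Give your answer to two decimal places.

Order: D (254/21=12.10) > C (251/22=11.41) > H (269/29=9.28) > A (124/19=6.53) > B (100/16=6.25) > G (159/35=4.54) > E (38/14=2.71) > F (34/39=0.87)
Fill: take D (21 @ 254) → take C (22 @ 251) → take H (29 @ 269) → take A (19 @ 124) → take B (16 @ 100) → take G (35 @ 159) → take 10/14 of E → 27.14; 152/152 used.
Total value = 1184.14

1184.14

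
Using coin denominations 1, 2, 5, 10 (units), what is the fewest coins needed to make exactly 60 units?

Use the largest denomination that fits, subtract, and repeat.
60 = 6×10
Total coins = 6 = 6

6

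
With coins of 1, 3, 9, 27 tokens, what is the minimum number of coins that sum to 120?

120 = 4×27 + 1×9 + 1×3
Total coins = 4 + 1 + 1 = 6

6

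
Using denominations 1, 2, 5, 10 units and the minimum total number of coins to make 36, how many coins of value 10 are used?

Greedy: take as many of the largest coin as possible, then repeat with the remainder.
36 − 3×10→6 − 1×5→1 − 1×1→0
Count of 10: 3

3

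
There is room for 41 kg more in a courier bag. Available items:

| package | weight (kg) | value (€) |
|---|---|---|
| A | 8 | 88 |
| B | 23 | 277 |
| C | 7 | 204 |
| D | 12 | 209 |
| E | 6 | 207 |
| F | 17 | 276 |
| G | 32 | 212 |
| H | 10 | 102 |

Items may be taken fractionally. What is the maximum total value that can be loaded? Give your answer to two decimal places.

Ratios (sorted): E 34.50, C 29.14, D 17.42, F 16.24, B 12.04, A 11.00, H 10.20, G 6.62
take E (6 @ 207); take C (7 @ 204); take D (12 @ 209); take 16/17 of F → 259.76. Capacity used 41/41.
Total value = 879.76

879.76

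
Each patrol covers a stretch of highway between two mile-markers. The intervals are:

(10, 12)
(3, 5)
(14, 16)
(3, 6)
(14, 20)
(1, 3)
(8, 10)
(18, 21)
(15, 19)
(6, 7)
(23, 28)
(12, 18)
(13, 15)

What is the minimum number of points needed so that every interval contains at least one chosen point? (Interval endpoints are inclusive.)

6

Sort by right endpoint; whenever an interval is uncovered, place a point at its right end.
By right end: [1,3]  [3,5]  [3,6]  [6,7]  [8,10]  [10,12]  [13,15]  [14,16]  [12,18]  [15,19]  [14,20]  [18,21]  [23,28]
[1,3] uncovered → point at 3; [6,7] uncovered → point at 7; [8,10] uncovered → point at 10; [13,15] uncovered → point at 15; [18,21] uncovered → point at 21; [23,28] uncovered → point at 28.
Points: 3, 7, 10, 15, 21, 28 (6 total).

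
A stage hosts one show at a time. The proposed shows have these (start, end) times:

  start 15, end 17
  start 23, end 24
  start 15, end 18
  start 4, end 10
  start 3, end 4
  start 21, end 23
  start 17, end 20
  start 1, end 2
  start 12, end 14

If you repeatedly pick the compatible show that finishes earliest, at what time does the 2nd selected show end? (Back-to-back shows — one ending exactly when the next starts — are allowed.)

4

Greedy by earliest finish: after sorting by end time, pick each interval compatible with the last pick.
Sorted by end: (1,2)  (3,4)  (4,10)  (12,14)  (15,17)  (15,18)  (17,20)  (21,23)  (23,24)
take (1,2); take (3,4); take (4,10); take (12,14); take (15,17); take (17,20); take (21,23); take (23,24).
Selected: (1,2) (3,4) (4,10) (12,14) (15,17) (17,20) (21,23) (23,24)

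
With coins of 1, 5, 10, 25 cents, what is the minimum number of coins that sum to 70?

4

Greedy: take as many of the largest coin as possible, then repeat with the remainder.
70 = 2×25 + 2×10
Total coins = 2 + 2 = 4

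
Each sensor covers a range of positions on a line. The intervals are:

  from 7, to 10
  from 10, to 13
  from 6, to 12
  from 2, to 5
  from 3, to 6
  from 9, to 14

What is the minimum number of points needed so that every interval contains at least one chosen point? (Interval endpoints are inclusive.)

Process intervals by earliest right end; each time one isn't hit yet, stab at its right endpoint.
Sorted: [2,5] [3,6] [7,10] [6,12] [10,13] [9,14]
{[2,5],[3,6]} hit by 5; {[7,10],[6,12],[10,13],[9,14]} hit by 10.
Points: 5, 10 (2 total).

2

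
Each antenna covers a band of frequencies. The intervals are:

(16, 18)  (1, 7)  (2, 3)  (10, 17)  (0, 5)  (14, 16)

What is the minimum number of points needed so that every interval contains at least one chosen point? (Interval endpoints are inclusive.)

2

Sort by right endpoint; whenever an interval is uncovered, place a point at its right end.
Sorted: [2,3] [0,5] [1,7] [14,16] [10,17] [16,18]
{[2,3],[0,5],[1,7]} hit by 3; {[14,16],[10,17],[16,18]} hit by 16.
Points: 3, 16 (2 total).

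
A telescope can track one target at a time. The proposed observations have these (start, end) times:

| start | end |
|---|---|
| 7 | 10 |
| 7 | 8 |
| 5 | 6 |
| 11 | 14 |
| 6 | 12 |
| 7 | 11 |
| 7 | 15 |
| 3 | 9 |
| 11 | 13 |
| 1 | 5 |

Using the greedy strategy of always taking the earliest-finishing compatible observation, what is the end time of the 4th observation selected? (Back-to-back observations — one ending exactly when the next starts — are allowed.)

Sort by end time and greedily take each interval whose start is ≥ the last chosen end.
Sorted by end: (1,5)  (5,6)  (7,8)  (3,9)  (7,10)  (7,11)  (6,12)  (11,13)  (11,14)  (7,15)
take (1,5); take (5,6); take (7,8); take (11,13).
Selected: (1,5) (5,6) (7,8) (11,13)

13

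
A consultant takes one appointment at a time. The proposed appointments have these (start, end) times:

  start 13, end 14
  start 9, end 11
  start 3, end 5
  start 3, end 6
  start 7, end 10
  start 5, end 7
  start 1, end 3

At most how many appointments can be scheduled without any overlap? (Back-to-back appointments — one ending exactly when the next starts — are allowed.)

Sorted by end: (1,3)  (3,5)  (3,6)  (5,7)  (7,10)  (9,11)  (13,14)
take (1,3); take (3,5); take (5,7); take (7,10); take (13,14).
Selected 5 appointments.

5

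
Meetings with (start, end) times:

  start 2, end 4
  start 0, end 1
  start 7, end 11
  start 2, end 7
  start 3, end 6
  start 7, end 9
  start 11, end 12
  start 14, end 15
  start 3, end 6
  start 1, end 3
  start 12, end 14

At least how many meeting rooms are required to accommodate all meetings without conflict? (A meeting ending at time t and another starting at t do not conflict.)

Count concurrent intervals with a sweep; the peak is the room count.
Events (time:±→running): 0:+→1 1:-→0 1:+→1 2:+→2 2:+→3 3:-→2 3:+→3 3:+→4 … peak 4.

4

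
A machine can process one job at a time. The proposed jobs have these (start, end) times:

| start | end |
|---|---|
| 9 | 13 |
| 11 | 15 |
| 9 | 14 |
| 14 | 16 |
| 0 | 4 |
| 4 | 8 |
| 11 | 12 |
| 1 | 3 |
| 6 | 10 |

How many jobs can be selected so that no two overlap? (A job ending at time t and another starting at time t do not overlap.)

4

Sorted by end: (1,3)  (0,4)  (4,8)  (6,10)  (11,12)  (9,13)  (9,14)  (11,15)  (14,16)
take (1,3); take (4,8); take (11,12); skip (9,13); skip (11,15); take (14,16).
Selected 4 jobs.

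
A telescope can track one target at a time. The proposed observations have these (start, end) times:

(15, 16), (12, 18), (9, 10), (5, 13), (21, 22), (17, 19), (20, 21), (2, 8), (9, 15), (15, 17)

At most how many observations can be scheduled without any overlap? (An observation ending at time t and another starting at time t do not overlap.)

Greedy by earliest finish: after sorting by end time, pick each interval compatible with the last pick.
By end time: (2,8), (9,10), (5,13), (9,15), (15,16), (15,17), (12,18), (17,19), (20,21), (21,22).
Pick (2,8); next start ≥ 8 → (9,10); next start ≥ 10 → (15,16); next start ≥ 16 → (17,19); next start ≥ 19 → (20,21); next start ≥ 21 → (21,22).
Selected 6 observations.

6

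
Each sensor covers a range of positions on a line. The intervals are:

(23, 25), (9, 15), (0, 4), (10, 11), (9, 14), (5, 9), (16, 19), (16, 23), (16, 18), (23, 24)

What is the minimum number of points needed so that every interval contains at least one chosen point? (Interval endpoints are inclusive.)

Sort by right endpoint; whenever an interval is uncovered, place a point at its right end.
By right end: [0,4]  [5,9]  [10,11]  [9,14]  [9,15]  [16,18]  [16,19]  [16,23]  [23,24]  [23,25]
[0,4] uncovered → point at 4; [5,9] uncovered → point at 9; [10,11] uncovered → point at 11; [16,18] uncovered → point at 18; [23,24] uncovered → point at 24.
Points: 4, 9, 11, 18, 24 (5 total).

5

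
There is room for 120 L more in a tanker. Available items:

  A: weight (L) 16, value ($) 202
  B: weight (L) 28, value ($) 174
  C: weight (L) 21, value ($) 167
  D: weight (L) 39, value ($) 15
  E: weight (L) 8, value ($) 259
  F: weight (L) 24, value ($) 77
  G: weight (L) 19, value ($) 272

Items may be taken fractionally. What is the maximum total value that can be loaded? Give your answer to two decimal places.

Ratios (sorted): E 32.38, G 14.32, A 12.62, C 7.95, B 6.21, F 3.21, D 0.38
take E (8 @ 259); take G (19 @ 272); take A (16 @ 202); take C (21 @ 167); take B (28 @ 174); take F (24 @ 77); take 4/39 of D → 1.54. Capacity used 120/120.
Total value = 1152.54

1152.54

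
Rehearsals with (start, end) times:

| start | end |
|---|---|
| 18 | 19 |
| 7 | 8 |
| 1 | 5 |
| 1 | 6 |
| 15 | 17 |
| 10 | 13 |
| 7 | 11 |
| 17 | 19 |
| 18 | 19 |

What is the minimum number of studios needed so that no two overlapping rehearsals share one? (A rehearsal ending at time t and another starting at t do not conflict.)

Count concurrent intervals with a sweep; the peak is the room count.
Events (time:±→running): 1:+→1 1:+→2 5:-→1 6:-→0 7:+→1 7:+→2 8:-→1 10:+→2 11:-→1 13:-→0 15:+→1 17:-→0 17:+→1 18:+→2 18:+→3 … peak 3.

3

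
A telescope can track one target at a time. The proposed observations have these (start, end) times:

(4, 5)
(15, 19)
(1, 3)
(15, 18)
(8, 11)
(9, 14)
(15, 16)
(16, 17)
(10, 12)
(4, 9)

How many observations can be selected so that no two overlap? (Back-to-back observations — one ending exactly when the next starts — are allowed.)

Sort by end time and greedily take each interval whose start is ≥ the last chosen end.
Sorted by end: (1,3)  (4,5)  (4,9)  (8,11)  (10,12)  (9,14)  (15,16)  (16,17)  (15,18)  (15,19)
take (1,3); take (4,5); take (8,11); skip (10,12); skip (9,14); take (15,16); take (16,17); skip (15,18); skip (15,19).
Selected 5 observations.

5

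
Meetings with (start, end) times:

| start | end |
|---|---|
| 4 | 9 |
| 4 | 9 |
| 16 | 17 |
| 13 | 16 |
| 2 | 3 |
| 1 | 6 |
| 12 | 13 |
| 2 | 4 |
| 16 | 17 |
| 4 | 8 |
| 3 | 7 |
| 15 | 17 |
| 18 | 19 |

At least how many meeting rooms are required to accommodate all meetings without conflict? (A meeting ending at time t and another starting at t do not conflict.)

5

Count concurrent intervals with a sweep; the peak is the room count.
Events (time:±→running): 1:+→1 2:+→2 2:+→3 3:-→2 3:+→3 4:-→2 4:+→3 4:+→4 4:+→5 … peak 5.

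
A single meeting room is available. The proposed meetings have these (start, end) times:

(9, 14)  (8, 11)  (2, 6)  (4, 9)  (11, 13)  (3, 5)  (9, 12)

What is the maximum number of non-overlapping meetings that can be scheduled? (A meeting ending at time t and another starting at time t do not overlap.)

3

Sorted by end: (3,5)  (2,6)  (4,9)  (8,11)  (9,12)  (11,13)  (9,14)
take (3,5); skip (2,6); skip (4,9); take (8,11); take (11,13); skip (9,14).
Selected 3 meetings.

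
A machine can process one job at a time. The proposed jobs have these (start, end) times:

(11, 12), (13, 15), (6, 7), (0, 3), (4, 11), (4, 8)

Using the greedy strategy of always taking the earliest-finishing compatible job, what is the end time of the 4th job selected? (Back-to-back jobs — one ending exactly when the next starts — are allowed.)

15

Sort by end time and greedily take each interval whose start is ≥ the last chosen end.
Sorted by end: (0,3)  (6,7)  (4,8)  (4,11)  (11,12)  (13,15)
take (0,3); take (6,7); skip (4,8); take (11,12); take (13,15).
Selected: (0,3) (6,7) (11,12) (13,15)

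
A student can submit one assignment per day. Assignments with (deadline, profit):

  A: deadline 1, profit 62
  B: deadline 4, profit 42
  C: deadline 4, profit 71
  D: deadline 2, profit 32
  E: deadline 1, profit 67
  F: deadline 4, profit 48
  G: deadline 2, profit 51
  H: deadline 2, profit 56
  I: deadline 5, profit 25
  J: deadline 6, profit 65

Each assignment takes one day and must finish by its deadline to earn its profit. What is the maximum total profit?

By profit: C(d4,71), E(d1,67), J(d6,65), A(d1,62), H(d2,56), G(d2,51), F(d4,48), B(d4,42), D(d2,32), I(d5,25)
C→slot 4; E→slot 1; J→slot 6; A skipped; H→slot 2; G skipped; F→slot 3; B skipped; D skipped; I→slot 5.
Profit = 67 + 56 + 48 + 71 + 25 + 65 = 332

332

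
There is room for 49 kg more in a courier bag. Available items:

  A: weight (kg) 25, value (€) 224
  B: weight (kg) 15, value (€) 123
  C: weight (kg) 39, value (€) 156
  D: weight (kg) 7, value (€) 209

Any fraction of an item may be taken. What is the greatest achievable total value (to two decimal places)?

Greedy by value/weight ratio, highest first.
Order: D (209/7=29.86) > A (224/25=8.96) > B (123/15=8.20) > C (156/39=4.00)
Fill: take D (7 @ 209) → take A (25 @ 224) → take B (15 @ 123) → take 2/39 of C → 8.00; 49/49 used.
Total value = 564.00

564.00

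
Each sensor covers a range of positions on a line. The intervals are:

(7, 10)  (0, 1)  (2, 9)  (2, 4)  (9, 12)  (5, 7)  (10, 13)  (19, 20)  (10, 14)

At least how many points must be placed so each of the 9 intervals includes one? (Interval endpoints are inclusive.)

5

By right end: [0,1]  [2,4]  [5,7]  [2,9]  [7,10]  [9,12]  [10,13]  [10,14]  [19,20]
[0,1] uncovered → point at 1; [2,4] uncovered → point at 4; [5,7] uncovered → point at 7; [9,12] uncovered → point at 12; [19,20] uncovered → point at 20.
Points: 1, 4, 7, 12, 20 (5 total).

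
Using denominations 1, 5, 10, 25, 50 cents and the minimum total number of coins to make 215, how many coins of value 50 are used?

4

Greedy: take as many of the largest coin as possible, then repeat with the remainder.
215 = 4×50 + 1×10 + 1×5
Count of 50: 4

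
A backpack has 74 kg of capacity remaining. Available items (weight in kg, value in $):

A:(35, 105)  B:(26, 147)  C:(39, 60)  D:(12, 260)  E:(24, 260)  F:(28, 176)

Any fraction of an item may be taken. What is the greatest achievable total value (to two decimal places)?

752.54

Ratios (sorted): D 21.67, E 10.83, F 6.29, B 5.65, A 3.00, C 1.54
take D (12 @ 260); take E (24 @ 260); take F (28 @ 176); take 10/26 of B → 56.54. Capacity used 74/74.
Total value = 752.54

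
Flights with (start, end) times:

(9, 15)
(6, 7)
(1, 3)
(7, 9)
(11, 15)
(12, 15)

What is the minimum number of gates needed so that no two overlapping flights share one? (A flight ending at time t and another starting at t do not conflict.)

3

Events (time:±→running): 1:+→1 3:-→0 6:+→1 7:-→0 7:+→1 9:-→0 9:+→1 11:+→2 12:+→3 … peak 3.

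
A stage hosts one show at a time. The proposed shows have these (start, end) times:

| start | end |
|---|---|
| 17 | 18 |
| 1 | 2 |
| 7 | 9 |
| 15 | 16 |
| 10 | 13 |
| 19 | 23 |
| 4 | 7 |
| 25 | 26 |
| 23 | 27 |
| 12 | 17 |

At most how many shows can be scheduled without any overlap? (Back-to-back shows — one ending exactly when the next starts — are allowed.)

Sorted by end: (1,2)  (4,7)  (7,9)  (10,13)  (15,16)  (12,17)  (17,18)  (19,23)  (25,26)  (23,27)
take (1,2); take (4,7); take (7,9); take (10,13); take (15,16); take (17,18); take (19,23); take (25,26); skip (23,27).
Selected 8 shows.

8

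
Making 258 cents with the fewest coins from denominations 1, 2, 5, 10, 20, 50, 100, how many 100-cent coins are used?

2

Greedy: take as many of the largest coin as possible, then repeat with the remainder.
258 − 2×100→58 − 1×50→8 − 1×5→3 − 1×2→1 − 1×1→0
Count of 100: 2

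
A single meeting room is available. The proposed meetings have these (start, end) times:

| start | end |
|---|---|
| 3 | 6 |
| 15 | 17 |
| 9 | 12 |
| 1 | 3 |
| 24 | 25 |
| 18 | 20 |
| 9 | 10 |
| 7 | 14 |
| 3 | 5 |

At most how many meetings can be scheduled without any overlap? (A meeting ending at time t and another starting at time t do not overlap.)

6

By end time: (1,3), (3,5), (3,6), (9,10), (9,12), (7,14), (15,17), (18,20), (24,25).
Pick (1,3); next start ≥ 3 → (3,5); next start ≥ 5 → (9,10); next start ≥ 10 → (15,17); next start ≥ 17 → (18,20); next start ≥ 20 → (24,25).
Selected 6 meetings.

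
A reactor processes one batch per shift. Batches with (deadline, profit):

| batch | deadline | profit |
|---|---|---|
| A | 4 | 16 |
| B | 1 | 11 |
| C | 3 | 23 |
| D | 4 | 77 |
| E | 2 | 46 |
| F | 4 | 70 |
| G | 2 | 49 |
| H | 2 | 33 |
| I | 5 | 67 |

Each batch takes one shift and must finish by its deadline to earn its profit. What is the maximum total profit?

Sort by profit descending; place each in the latest free slot ≤ its deadline.
Profit order: D=77 F=70 I=67 G=49 E=46 H=33 C=23 A=16 B=11
Assign: D→slot 4, F→slot 3, I→slot 5, G→slot 2, E→slot 1, H skipped, C skipped, A skipped, B skipped.
Slots: [1:E] [2:G] [3:F] [4:D] [5:I]
Profit = 46 + 49 + 70 + 77 + 67 = 309

309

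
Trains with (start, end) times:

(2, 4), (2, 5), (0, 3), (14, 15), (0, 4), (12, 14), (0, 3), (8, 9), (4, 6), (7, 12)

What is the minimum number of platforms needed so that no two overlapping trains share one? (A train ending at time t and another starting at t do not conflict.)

5

Count concurrent intervals with a sweep; the peak is the room count.
Events (time:±→running): 0:+→1 0:+→2 0:+→3 2:+→4 2:+→5 … peak 5.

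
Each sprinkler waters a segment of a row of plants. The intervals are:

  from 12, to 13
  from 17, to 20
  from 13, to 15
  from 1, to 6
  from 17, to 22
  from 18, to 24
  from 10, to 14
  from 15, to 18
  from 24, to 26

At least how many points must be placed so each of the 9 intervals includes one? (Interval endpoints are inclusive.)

By right end: [1,6]  [12,13]  [10,14]  [13,15]  [15,18]  [17,20]  [17,22]  [18,24]  [24,26]
[1,6] uncovered → point at 6; [12,13] uncovered → point at 13; [15,18] uncovered → point at 18; [24,26] uncovered → point at 26.
Points: 6, 13, 18, 26 (4 total).

4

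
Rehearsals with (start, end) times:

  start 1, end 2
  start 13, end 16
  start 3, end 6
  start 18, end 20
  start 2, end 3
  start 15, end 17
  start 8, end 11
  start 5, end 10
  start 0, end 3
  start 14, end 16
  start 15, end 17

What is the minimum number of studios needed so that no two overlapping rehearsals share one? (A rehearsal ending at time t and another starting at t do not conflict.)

4

Events (time:±→running): 0:+→1 1:+→2 2:-→1 2:+→2 3:-→1 3:-→0 3:+→1 5:+→2 6:-→1 8:+→2 10:-→1 11:-→0 13:+→1 14:+→2 15:+→3 15:+→4 … peak 4.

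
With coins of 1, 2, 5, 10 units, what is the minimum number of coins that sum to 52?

6

Use the largest denomination that fits, subtract, and repeat.
52 = 5×10 + 1×2
Total coins = 5 + 1 = 6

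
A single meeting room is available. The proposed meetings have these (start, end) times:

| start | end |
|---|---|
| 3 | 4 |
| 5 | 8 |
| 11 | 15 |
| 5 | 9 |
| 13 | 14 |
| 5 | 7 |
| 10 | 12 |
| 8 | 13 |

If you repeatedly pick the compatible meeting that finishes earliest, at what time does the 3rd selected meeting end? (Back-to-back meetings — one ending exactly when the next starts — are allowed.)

12

Greedy by earliest finish: after sorting by end time, pick each interval compatible with the last pick.
By end time: (3,4), (5,7), (5,8), (5,9), (10,12), (8,13), (13,14), (11,15).
Pick (3,4); next start ≥ 4 → (5,7); next start ≥ 7 → (10,12); next start ≥ 12 → (13,14).
Selected: (3,4) (5,7) (10,12) (13,14)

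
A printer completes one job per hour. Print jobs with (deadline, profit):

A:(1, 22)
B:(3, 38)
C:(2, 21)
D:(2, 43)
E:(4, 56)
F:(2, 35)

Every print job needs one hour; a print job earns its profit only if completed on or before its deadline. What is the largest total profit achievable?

172

Sort by profit descending; place each in the latest free slot ≤ its deadline.
By profit: E(d4,56), D(d2,43), B(d3,38), F(d2,35), A(d1,22), C(d2,21)
E→slot 4; D→slot 2; B→slot 3; F→slot 1; A skipped; C skipped.
Profit = 35 + 43 + 38 + 56 = 172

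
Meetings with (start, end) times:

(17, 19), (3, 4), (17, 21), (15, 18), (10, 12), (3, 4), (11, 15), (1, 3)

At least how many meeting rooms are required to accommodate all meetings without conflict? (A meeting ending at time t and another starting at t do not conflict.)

3

starts: [1, 3, 3, 10, 11, 15, 17, 17]
ends:   [3, 4, 4, 12, 15, 18, 19, 21]
s1→1 e3→0 s3→1 s3→2 e4→1 e4→0 s10→1 s11→2 e12→1 e15→0 s15→1 s17→2 s17→3  — peak 3.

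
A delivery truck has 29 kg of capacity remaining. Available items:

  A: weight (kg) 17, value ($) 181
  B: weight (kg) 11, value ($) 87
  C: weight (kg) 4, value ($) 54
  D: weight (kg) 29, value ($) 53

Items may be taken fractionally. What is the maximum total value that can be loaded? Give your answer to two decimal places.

298.27

Sort by value per unit weight and fill in that order.
Ratios (sorted): C 13.50, A 10.65, B 7.91, D 1.83
take C (4 @ 54); take A (17 @ 181); take 8/11 of B → 63.27. Capacity used 29/29.
Total value = 298.27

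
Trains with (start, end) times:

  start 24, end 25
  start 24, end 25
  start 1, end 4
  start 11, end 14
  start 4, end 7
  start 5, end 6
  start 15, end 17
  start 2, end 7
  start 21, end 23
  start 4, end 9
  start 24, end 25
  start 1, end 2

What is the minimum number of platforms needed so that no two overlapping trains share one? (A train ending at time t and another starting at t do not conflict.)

Count concurrent intervals with a sweep; the peak is the room count.
Events (time:±→running): 1:+→1 1:+→2 2:-→1 2:+→2 4:-→1 4:+→2 4:+→3 5:+→4 … peak 4.

4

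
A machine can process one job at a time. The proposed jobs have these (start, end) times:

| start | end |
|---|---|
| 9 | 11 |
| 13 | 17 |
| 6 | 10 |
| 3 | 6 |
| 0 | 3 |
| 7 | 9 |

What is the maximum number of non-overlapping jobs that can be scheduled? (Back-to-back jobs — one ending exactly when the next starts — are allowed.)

5

Sort by end time and greedily take each interval whose start is ≥ the last chosen end.
By end time: (0,3), (3,6), (7,9), (6,10), (9,11), (13,17).
Pick (0,3); next start ≥ 3 → (3,6); next start ≥ 6 → (7,9); next start ≥ 9 → (9,11); next start ≥ 11 → (13,17).
Selected 5 jobs.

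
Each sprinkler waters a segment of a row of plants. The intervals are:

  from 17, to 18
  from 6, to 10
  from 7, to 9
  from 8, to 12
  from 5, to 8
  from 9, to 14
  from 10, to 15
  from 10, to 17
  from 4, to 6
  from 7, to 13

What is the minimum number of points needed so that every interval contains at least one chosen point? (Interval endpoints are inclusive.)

4

By right end: [4,6]  [5,8]  [7,9]  [6,10]  [8,12]  [7,13]  [9,14]  [10,15]  [10,17]  [17,18]
[4,6] uncovered → point at 6; [7,9] uncovered → point at 9; [10,15] uncovered → point at 15; [17,18] uncovered → point at 18.
Points: 6, 9, 15, 18 (4 total).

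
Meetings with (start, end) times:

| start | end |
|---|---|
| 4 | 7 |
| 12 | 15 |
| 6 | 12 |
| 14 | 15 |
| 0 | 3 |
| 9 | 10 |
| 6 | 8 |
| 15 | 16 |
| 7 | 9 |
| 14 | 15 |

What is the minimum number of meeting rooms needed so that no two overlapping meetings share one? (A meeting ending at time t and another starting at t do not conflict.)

3

The answer is the maximum number of intervals overlapping at any instant.
Events (time:±→running): 0:+→1 3:-→0 4:+→1 6:+→2 6:+→3 … peak 3.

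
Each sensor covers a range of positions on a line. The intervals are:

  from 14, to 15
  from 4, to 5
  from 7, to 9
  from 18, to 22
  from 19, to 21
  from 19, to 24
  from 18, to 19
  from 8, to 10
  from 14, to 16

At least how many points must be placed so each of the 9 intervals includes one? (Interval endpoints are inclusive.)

Sorted: [4,5] [7,9] [8,10] [14,15] [14,16] [18,19] [19,21] [18,22] [19,24]
{[4,5]} hit by 5; {[7,9],[8,10]} hit by 9; {[14,15],[14,16]} hit by 15; {[18,19],[19,21],[18,22],[19,24]} hit by 19.
Points: 5, 9, 15, 19 (4 total).

4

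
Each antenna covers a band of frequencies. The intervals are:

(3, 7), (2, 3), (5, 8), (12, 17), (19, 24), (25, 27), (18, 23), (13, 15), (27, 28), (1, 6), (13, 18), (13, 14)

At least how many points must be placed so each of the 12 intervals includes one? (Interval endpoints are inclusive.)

Process intervals by earliest right end; each time one isn't hit yet, stab at its right endpoint.
Sorted: [2,3] [1,6] [3,7] [5,8] [13,14] [13,15] [12,17] [13,18] [18,23] [19,24] [25,27] [27,28]
{[2,3],[1,6],[3,7]} hit by 3; {[5,8]} hit by 8; {[13,14],[13,15],[12,17],[13,18]} hit by 14; {[18,23],[19,24]} hit by 23; {[25,27],[27,28]} hit by 27.
Points: 3, 8, 14, 23, 27 (5 total).

5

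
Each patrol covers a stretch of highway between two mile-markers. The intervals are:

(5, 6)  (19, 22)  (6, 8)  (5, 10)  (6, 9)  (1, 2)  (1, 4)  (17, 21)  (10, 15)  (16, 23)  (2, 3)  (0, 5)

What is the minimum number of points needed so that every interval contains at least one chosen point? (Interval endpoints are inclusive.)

Sorted: [1,2] [2,3] [1,4] [0,5] [5,6] [6,8] [6,9] [5,10] [10,15] [17,21] [19,22] [16,23]
{[1,2],[2,3],[1,4],[0,5]} hit by 2; {[5,6],[6,8],[6,9],[5,10]} hit by 6; {[10,15]} hit by 15; {[17,21],[19,22],[16,23]} hit by 21.
Points: 2, 6, 15, 21 (4 total).

4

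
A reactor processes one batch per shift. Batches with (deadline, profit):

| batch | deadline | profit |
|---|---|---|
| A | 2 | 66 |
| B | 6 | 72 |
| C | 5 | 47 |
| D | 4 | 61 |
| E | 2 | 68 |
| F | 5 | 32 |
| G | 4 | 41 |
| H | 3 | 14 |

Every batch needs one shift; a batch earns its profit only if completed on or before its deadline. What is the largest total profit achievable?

355

Take jobs in profit order; each goes to the latest open slot no later than its deadline.
By profit: B(d6,72), E(d2,68), A(d2,66), D(d4,61), C(d5,47), G(d4,41), F(d5,32), H(d3,14)
B→slot 6; E→slot 2; A→slot 1; D→slot 4; C→slot 5; G→slot 3; F skipped; H skipped.
Profit = 66 + 68 + 41 + 61 + 47 + 72 = 355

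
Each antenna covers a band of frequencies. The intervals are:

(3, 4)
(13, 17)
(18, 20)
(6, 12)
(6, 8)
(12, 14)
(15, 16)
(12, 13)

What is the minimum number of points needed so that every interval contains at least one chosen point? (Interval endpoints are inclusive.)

5

Sort by right endpoint; whenever an interval is uncovered, place a point at its right end.
By right end: [3,4]  [6,8]  [6,12]  [12,13]  [12,14]  [15,16]  [13,17]  [18,20]
[3,4] uncovered → point at 4; [6,8] uncovered → point at 8; [12,13] uncovered → point at 13; [15,16] uncovered → point at 16; [18,20] uncovered → point at 20.
Points: 4, 8, 13, 16, 20 (5 total).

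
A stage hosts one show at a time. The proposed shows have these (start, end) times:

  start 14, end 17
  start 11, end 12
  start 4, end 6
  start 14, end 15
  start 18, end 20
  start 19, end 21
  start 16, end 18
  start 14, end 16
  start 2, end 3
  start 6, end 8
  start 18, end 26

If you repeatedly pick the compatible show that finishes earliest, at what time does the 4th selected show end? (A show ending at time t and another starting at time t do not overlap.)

Greedy by earliest finish: after sorting by end time, pick each interval compatible with the last pick.
By end time: (2,3), (4,6), (6,8), (11,12), (14,15), (14,16), (14,17), (16,18), (18,20), (19,21), (18,26).
Pick (2,3); next start ≥ 3 → (4,6); next start ≥ 6 → (6,8); next start ≥ 8 → (11,12); next start ≥ 12 → (14,15); next start ≥ 15 → (16,18); next start ≥ 18 → (18,20).
Selected: (2,3) (4,6) (6,8) (11,12) (14,15) (16,18) (18,20)

12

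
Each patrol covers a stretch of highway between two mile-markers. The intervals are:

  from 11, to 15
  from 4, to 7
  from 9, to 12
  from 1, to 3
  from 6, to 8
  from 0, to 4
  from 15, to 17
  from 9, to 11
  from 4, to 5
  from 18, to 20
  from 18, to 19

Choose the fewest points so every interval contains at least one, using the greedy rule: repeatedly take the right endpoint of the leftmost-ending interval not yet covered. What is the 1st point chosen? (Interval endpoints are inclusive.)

3

Sort by right endpoint; whenever an interval is uncovered, place a point at its right end.
By right end: [1,3]  [0,4]  [4,5]  [4,7]  [6,8]  [9,11]  [9,12]  [11,15]  [15,17]  [18,19]  [18,20]
[1,3] uncovered → point at 3; [4,5] uncovered → point at 5; [6,8] uncovered → point at 8; [9,11] uncovered → point at 11; [15,17] uncovered → point at 17; [18,19] uncovered → point at 19.
Points: 3, 5, 8, 11, 17, 19 (6 total).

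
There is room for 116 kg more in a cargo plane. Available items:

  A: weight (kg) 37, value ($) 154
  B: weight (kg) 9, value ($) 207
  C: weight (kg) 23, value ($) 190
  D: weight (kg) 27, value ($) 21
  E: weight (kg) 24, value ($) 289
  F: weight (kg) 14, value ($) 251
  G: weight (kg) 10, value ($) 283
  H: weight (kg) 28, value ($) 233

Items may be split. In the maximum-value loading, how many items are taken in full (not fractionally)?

Ratios (sorted): G 28.30, B 23.00, F 17.93, E 12.04, H 8.32, C 8.26, A 4.16, D 0.78
take G (10 @ 283); take B (9 @ 207); take F (14 @ 251); take E (24 @ 289); take H (28 @ 233); take C (23 @ 190); take 8/37 of A → 33.30. Capacity used 116/116.
6 item(s) taken whole; one partial (take 8/37 of A).

6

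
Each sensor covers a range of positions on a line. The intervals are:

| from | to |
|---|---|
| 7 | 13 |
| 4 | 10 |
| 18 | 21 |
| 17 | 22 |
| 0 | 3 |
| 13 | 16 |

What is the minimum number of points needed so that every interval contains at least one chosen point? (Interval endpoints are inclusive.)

4

Sort by right endpoint; whenever an interval is uncovered, place a point at its right end.
Sorted: [0,3] [4,10] [7,13] [13,16] [18,21] [17,22]
{[0,3]} hit by 3; {[4,10],[7,13]} hit by 10; {[13,16]} hit by 16; {[18,21],[17,22]} hit by 21.
Points: 3, 10, 16, 21 (4 total).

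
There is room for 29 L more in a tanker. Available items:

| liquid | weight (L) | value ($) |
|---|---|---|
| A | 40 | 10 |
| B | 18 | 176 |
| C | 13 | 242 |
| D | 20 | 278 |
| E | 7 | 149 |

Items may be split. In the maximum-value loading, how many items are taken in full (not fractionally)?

2

Sort by value per unit weight and fill in that order.
Ratios (sorted): E 21.29, C 18.62, D 13.90, B 9.78, A 0.25
take E (7 @ 149); take C (13 @ 242); take 9/20 of D → 125.10. Capacity used 29/29.
2 item(s) taken whole; one partial (take 9/20 of D).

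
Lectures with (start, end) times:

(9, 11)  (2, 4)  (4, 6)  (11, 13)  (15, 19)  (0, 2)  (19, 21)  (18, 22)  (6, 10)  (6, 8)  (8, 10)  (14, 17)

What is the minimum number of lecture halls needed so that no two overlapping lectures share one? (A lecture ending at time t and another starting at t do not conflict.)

3

starts: [0, 2, 4, 6, 6, 8, 9, 11, 14, 15, 18, 19]
ends:   [2, 4, 6, 8, 10, 10, 11, 13, 17, 19, 21, 22]
s0→1 e2→0 s2→1 e4→0 s4→1 e6→0 s6→1 s6→2 e8→1 s8→2 s9→3  — peak 3.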